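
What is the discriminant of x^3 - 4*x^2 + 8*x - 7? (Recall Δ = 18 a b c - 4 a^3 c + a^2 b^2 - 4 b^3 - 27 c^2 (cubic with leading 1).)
Δ = -107

For x^3 + a x^2 + b x + c the discriminant is Δ = 18 a b c - 4 a^3 c + a^2 b^2 - 4 b^3 - 27 c^2.
Plug a = -4, b = 8, c = -7:
  18*(-4)*(8)*(-7) - 4*(-4)^3*(-7) + (-4)^2*(8)^2 - 4*(8)^3 - 27*(-7)^2
  = 4032 + (-1792) + 1024 + (-2048) + (-1323)
  = -107.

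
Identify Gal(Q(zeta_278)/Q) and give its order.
|Gal(Q(zeta_278)/Q)| = phi(278) = 138; group ≅ (Z/278Z)^* ≅ Z/138Z

The n-th cyclotomic polynomial Φ_278(x) is the minimal polynomial of zeta_278 over Q and has degree phi(278) = 138. So Q(zeta_278) is a degree-138 Galois extension with Galois group (Z/278Z)^*. By CRT, (Z/278Z)^* ≅ (Z/2Z)^* × (Z/139Z)^*. Each prime-power unit group is (Z/2Z)^* ≅ trivial group (order 1); (Z/139Z)^* ≅ Z/138Z. Hence Gal(Q(zeta_278)/Q) ≅ Z/138Z.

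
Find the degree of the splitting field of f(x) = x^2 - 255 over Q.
[K:Q] = 2

The polynomial x^2 - 255 is irreducible over Q since 255 is not a perfect square. Its splitting field is Q(sqrt(255)), which has degree 2 over Q.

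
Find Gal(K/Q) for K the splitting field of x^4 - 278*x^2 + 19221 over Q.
Gal(K/Q) = V_4 (Klein four-group, Z/2Z × Z/2Z)

f factors as (x^2 - 149)(x^2 - 129), so the splitting field is K = Q(sqrt(149), sqrt(129)). The elements 149, 129, 19221 are all non-squares in Q, so sqrt(149) and sqrt(129) generate independent quadratic extensions. Thus [K:Q] = 4 and Gal(K/Q) is generated by the two order-2 automorphisms sqrt(149) ↦ -sqrt(149) and sqrt(129) ↦ -sqrt(129), giving V_4.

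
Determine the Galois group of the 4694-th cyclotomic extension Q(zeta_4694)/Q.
|Gal(Q(zeta_4694)/Q)| = phi(4694) = 2346; group ≅ (Z/4694Z)^* ≅ Z/2346Z

The n-th cyclotomic polynomial Φ_4694(x) is the minimal polynomial of zeta_4694 over Q and has degree phi(4694) = 2346. So Q(zeta_4694) is a degree-2346 Galois extension with Galois group (Z/4694Z)^*. By CRT, (Z/4694Z)^* ≅ (Z/2Z)^* × (Z/2347Z)^*. Each prime-power unit group is (Z/2Z)^* ≅ trivial group (order 1); (Z/2347Z)^* ≅ Z/2346Z. Hence Gal(Q(zeta_4694)/Q) ≅ Z/2346Z.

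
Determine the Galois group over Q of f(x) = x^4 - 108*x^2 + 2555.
Gal(K/Q) = V_4 (Klein four-group, Z/2Z × Z/2Z)

f factors as (x^2 - 73)(x^2 - 35), so the splitting field is K = Q(sqrt(73), sqrt(35)). The elements 73, 35, 2555 are all non-squares in Q, so sqrt(73) and sqrt(35) generate independent quadratic extensions. Thus [K:Q] = 4 and Gal(K/Q) is generated by the two order-2 automorphisms sqrt(73) ↦ -sqrt(73) and sqrt(35) ↦ -sqrt(35), giving V_4.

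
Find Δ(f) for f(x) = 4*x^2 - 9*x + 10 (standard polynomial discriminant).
Δ = -79

For a quadratic a x^2 + b x + c the discriminant is Δ = b^2 - 4ac = (-9)^2 - 4*(4)*(10) = 81 - (160) = -79.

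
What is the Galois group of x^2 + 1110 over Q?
Gal(K/Q) = Z/2Z (cyclic of order 2)

x^2 + 1110 is irreducible over Q since -1110 is not a rational square. The splitting field Q(sqrt(-1110)) has degree 2 over Q, and its unique nontrivial automorphism is sqrt(-1110) ↦ -sqrt(-1110). Hence Gal(Q(sqrt(-1110))/Q) = Z/2Z.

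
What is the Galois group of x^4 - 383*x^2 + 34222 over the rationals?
Gal(K/Q) = V_4 (Klein four-group, Z/2Z × Z/2Z)

f factors as (x^2 - 241)(x^2 - 142), so the splitting field is K = Q(sqrt(241), sqrt(142)). The elements 241, 142, 34222 are all non-squares in Q, so sqrt(241) and sqrt(142) generate independent quadratic extensions. Thus [K:Q] = 4 and Gal(K/Q) is generated by the two order-2 automorphisms sqrt(241) ↦ -sqrt(241) and sqrt(142) ↦ -sqrt(142), giving V_4.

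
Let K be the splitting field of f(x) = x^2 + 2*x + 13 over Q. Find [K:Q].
[K:Q] = 2

The discriminant of x^2 + (2)*x + (13) is b^2 - 4c = 4 - (52) = -48. Since -48 is not a perfect square in Q, the polynomial is irreducible over Q. Its two roots generate a degree-2 extension, so [K:Q] = 2.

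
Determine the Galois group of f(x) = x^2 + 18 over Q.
Gal(K/Q) = Z/2Z (cyclic of order 2)

x^2 + 18 is irreducible over Q since -18 is not a rational square. The splitting field Q(sqrt(-18)) has degree 2 over Q, and its unique nontrivial automorphism is sqrt(-18) ↦ -sqrt(-18). Hence Gal(Q(sqrt(-18))/Q) = Z/2Z.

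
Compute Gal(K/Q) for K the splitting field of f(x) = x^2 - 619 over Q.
Gal(K/Q) = Z/2Z (cyclic of order 2)

x^2 - 619 is irreducible over Q since 619 is not a rational square. The splitting field Q(sqrt(619)) has degree 2 over Q, and its unique nontrivial automorphism is sqrt(619) ↦ -sqrt(619). Hence Gal(Q(sqrt(619))/Q) = Z/2Z.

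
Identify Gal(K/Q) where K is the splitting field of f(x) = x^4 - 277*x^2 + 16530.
Gal(K/Q) = V_4 (Klein four-group, Z/2Z × Z/2Z)

f factors as (x^2 - 87)(x^2 - 190), so the splitting field is K = Q(sqrt(87), sqrt(190)). The elements 87, 190, 16530 are all non-squares in Q, so sqrt(87) and sqrt(190) generate independent quadratic extensions. Thus [K:Q] = 4 and Gal(K/Q) is generated by the two order-2 automorphisms sqrt(87) ↦ -sqrt(87) and sqrt(190) ↦ -sqrt(190), giving V_4.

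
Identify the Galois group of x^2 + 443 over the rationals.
Gal(K/Q) = Z/2Z (cyclic of order 2)

x^2 + 443 is irreducible over Q since -443 is not a rational square. The splitting field Q(sqrt(-443)) has degree 2 over Q, and its unique nontrivial automorphism is sqrt(-443) ↦ -sqrt(-443). Hence Gal(Q(sqrt(-443))/Q) = Z/2Z.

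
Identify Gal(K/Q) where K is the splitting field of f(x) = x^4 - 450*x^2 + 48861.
Gal(K/Q) = V_4 (Klein four-group, Z/2Z × Z/2Z)

f factors as (x^2 - 267)(x^2 - 183), so the splitting field is K = Q(sqrt(267), sqrt(183)). The elements 267, 183, 48861 are all non-squares in Q, so sqrt(267) and sqrt(183) generate independent quadratic extensions. Thus [K:Q] = 4 and Gal(K/Q) is generated by the two order-2 automorphisms sqrt(267) ↦ -sqrt(267) and sqrt(183) ↦ -sqrt(183), giving V_4.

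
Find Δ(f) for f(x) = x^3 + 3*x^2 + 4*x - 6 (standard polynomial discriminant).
Δ = -1732

For x^3 + a x^2 + b x + c the discriminant is Δ = 18 a b c - 4 a^3 c + a^2 b^2 - 4 b^3 - 27 c^2.
Plug a = 3, b = 4, c = -6:
  18*(3)*(4)*(-6) - 4*(3)^3*(-6) + (3)^2*(4)^2 - 4*(4)^3 - 27*(-6)^2
  = -1296 + (648) + 144 + (-256) + (-972)
  = -1732.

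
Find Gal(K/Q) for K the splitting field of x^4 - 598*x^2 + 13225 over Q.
Gal(K/Q) = Z/2Z (cyclic of order 2)

f factors as (x^2 - 575)(x^2 - 23), so the splitting field is K = Q(sqrt(575), sqrt(23)). The squarefree part of 575 is 23 and the squarefree part of 23 is also 23, so sqrt(575) and sqrt(23) are both rational multiples of sqrt(23). Hence Q(sqrt(575)) = Q(sqrt(23)) = Q(sqrt(23)), and the splitting field collapses to a single degree-2 extension with Galois group Z/2Z.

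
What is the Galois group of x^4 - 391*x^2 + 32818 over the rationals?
Gal(K/Q) = V_4 (Klein four-group, Z/2Z × Z/2Z)

f factors as (x^2 - 122)(x^2 - 269), so the splitting field is K = Q(sqrt(122), sqrt(269)). The elements 122, 269, 32818 are all non-squares in Q, so sqrt(122) and sqrt(269) generate independent quadratic extensions. Thus [K:Q] = 4 and Gal(K/Q) is generated by the two order-2 automorphisms sqrt(122) ↦ -sqrt(122) and sqrt(269) ↦ -sqrt(269), giving V_4.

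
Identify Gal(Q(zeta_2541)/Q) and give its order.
|Gal(Q(zeta_2541)/Q)| = phi(2541) = 1320; group ≅ (Z/2541Z)^* ≅ Z/2Z × Z/6Z × Z/110Z

The n-th cyclotomic polynomial Φ_2541(x) is the minimal polynomial of zeta_2541 over Q and has degree phi(2541) = 1320. So Q(zeta_2541) is a degree-1320 Galois extension with Galois group (Z/2541Z)^*. By CRT, (Z/2541Z)^* ≅ (Z/3Z)^* × (Z/7Z)^* × (Z/121Z)^*. Each prime-power unit group is (Z/3Z)^* ≅ Z/2Z; (Z/7Z)^* ≅ Z/6Z; (Z/121Z)^* ≅ Z/110Z. Hence Gal(Q(zeta_2541)/Q) ≅ Z/2Z × Z/6Z × Z/110Z.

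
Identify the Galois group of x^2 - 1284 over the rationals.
Gal(K/Q) = Z/2Z (cyclic of order 2)

x^2 - 1284 is irreducible over Q since 1284 is not a rational square. The splitting field Q(sqrt(1284)) has degree 2 over Q, and its unique nontrivial automorphism is sqrt(1284) ↦ -sqrt(1284). Hence Gal(Q(sqrt(1284))/Q) = Z/2Z.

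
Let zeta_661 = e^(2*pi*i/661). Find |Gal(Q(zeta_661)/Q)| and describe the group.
|Gal(Q(zeta_661)/Q)| = phi(661) = 660; group ≅ (Z/661Z)^* ≅ Z/660Z

The n-th cyclotomic polynomial Φ_661(x) is the minimal polynomial of zeta_661 over Q and has degree phi(661) = 660. So Q(zeta_661) is a degree-660 Galois extension with Galois group (Z/661Z)^*. (Z/661Z)^* is cyclic since 661 is an odd prime power (or 4). Hence Gal(Q(zeta_661)/Q) ≅ Z/660Z.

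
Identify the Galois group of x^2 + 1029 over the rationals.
Gal(K/Q) = Z/2Z (cyclic of order 2)

x^2 + 1029 is irreducible over Q since -1029 is not a rational square. The splitting field Q(sqrt(-1029)) has degree 2 over Q, and its unique nontrivial automorphism is sqrt(-1029) ↦ -sqrt(-1029). Hence Gal(Q(sqrt(-1029))/Q) = Z/2Z.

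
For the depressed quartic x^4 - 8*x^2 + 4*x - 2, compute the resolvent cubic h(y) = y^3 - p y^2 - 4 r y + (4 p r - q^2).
h(y) = y^3 + 8*y^2 + 8*y + 48

Identify coefficients: p = -8, q = 4, r = -2.
Plug into h(y) = y^3 - p y^2 - 4 r y + (4 p r - q^2):
  h(y) = y^3 - (-8) y^2 - 4*(-2) y + (4*(-8)*(-2) - (4)^2)
       = y^3 + (8) y^2 + (8) y + (48).
Simplifying: h(y) = y^3 + 8*y^2 + 8*y + 48.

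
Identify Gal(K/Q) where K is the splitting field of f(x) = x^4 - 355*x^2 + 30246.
Gal(K/Q) = V_4 (Klein four-group, Z/2Z × Z/2Z)

f factors as (x^2 - 142)(x^2 - 213), so the splitting field is K = Q(sqrt(142), sqrt(213)). The elements 142, 213, 30246 are all non-squares in Q, so sqrt(142) and sqrt(213) generate independent quadratic extensions. Thus [K:Q] = 4 and Gal(K/Q) is generated by the two order-2 automorphisms sqrt(142) ↦ -sqrt(142) and sqrt(213) ↦ -sqrt(213), giving V_4.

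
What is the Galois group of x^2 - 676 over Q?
Gal(K/Q) = trivial group (order 1)

x^2 - 676 factors as (x - 26)(x + 26) over Q, so its splitting field is Q itself and the Galois group is trivial.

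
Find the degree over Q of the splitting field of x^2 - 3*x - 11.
[K:Q] = 2

The discriminant of x^2 + (-3)*x + (-11) is b^2 - 4c = 9 - (-44) = 53. Since 53 is not a perfect square in Q, the polynomial is irreducible over Q. Its two roots generate a degree-2 extension, so [K:Q] = 2.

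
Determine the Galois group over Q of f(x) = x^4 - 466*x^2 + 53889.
Gal(K/Q) = V_4 (Klein four-group, Z/2Z × Z/2Z)

f factors as (x^2 - 213)(x^2 - 253), so the splitting field is K = Q(sqrt(213), sqrt(253)). The elements 213, 253, 53889 are all non-squares in Q, so sqrt(213) and sqrt(253) generate independent quadratic extensions. Thus [K:Q] = 4 and Gal(K/Q) is generated by the two order-2 automorphisms sqrt(213) ↦ -sqrt(213) and sqrt(253) ↦ -sqrt(253), giving V_4.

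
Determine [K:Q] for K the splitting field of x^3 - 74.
[K:Q] = 6

x^3 - 74 has one real root r = 74^(1/3) and two complex roots r*zeta_3, r*zeta_3^2 where zeta_3 = e^(2*pi*i/3). The splitting field is Q(r, zeta_3). [Q(r):Q] = 3 and [Q(zeta_3):Q] = 2 with gcd = 1, so [Q(r, zeta_3):Q] = 3 * 2 = 6.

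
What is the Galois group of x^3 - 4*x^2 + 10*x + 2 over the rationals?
Gal(K/Q) = S_3 (symmetric group of order 6)

Compute the discriminant of x^3 + (-4)*x^2 + (10)*x + (2): Δ = -3436. Since Δ is not a rational square, the Galois group is not contained in A_3; it must be the full S_3 (irreducibility of the cubic rules out anything smaller).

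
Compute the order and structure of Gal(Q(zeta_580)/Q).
|Gal(Q(zeta_580)/Q)| = phi(580) = 224; group ≅ (Z/580Z)^* ≅ Z/2Z × Z/4Z × Z/28Z

The n-th cyclotomic polynomial Φ_580(x) is the minimal polynomial of zeta_580 over Q and has degree phi(580) = 224. So Q(zeta_580) is a degree-224 Galois extension with Galois group (Z/580Z)^*. By CRT, (Z/580Z)^* ≅ (Z/4Z)^* × (Z/5Z)^* × (Z/29Z)^*. Each prime-power unit group is (Z/4Z)^* ≅ Z/2Z; (Z/5Z)^* ≅ Z/4Z; (Z/29Z)^* ≅ Z/28Z. Hence Gal(Q(zeta_580)/Q) ≅ Z/2Z × Z/4Z × Z/28Z.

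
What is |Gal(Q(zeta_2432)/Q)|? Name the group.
|Gal(Q(zeta_2432)/Q)| = phi(2432) = 1152; group ≅ (Z/2432Z)^* ≅ Z/2Z × Z/18Z × Z/32Z

The n-th cyclotomic polynomial Φ_2432(x) is the minimal polynomial of zeta_2432 over Q and has degree phi(2432) = 1152. So Q(zeta_2432) is a degree-1152 Galois extension with Galois group (Z/2432Z)^*. By CRT, (Z/2432Z)^* ≅ (Z/128Z)^* × (Z/19Z)^*. Each prime-power unit group is (Z/128Z)^* ≅ Z/2Z × Z/32Z; (Z/19Z)^* ≅ Z/18Z. Hence Gal(Q(zeta_2432)/Q) ≅ Z/2Z × Z/18Z × Z/32Z.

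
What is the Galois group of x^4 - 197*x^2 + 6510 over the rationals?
Gal(K/Q) = V_4 (Klein four-group, Z/2Z × Z/2Z)

f factors as (x^2 - 155)(x^2 - 42), so the splitting field is K = Q(sqrt(155), sqrt(42)). The elements 155, 42, 6510 are all non-squares in Q, so sqrt(155) and sqrt(42) generate independent quadratic extensions. Thus [K:Q] = 4 and Gal(K/Q) is generated by the two order-2 automorphisms sqrt(155) ↦ -sqrt(155) and sqrt(42) ↦ -sqrt(42), giving V_4.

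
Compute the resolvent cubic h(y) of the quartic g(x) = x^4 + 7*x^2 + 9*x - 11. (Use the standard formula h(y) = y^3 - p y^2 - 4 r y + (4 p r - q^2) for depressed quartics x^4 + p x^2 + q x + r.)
h(y) = y^3 - 7*y^2 + 44*y - 389

Identify coefficients: p = 7, q = 9, r = -11.
Plug into h(y) = y^3 - p y^2 - 4 r y + (4 p r - q^2):
  h(y) = y^3 - (7) y^2 - 4*(-11) y + (4*(7)*(-11) - (9)^2)
       = y^3 + (-7) y^2 + (44) y + (-389).
Simplifying: h(y) = y^3 - 7*y^2 + 44*y - 389.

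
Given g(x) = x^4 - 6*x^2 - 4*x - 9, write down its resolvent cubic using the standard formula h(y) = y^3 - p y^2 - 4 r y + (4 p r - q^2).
h(y) = y^3 + 6*y^2 + 36*y + 200

Identify coefficients: p = -6, q = -4, r = -9.
Plug into h(y) = y^3 - p y^2 - 4 r y + (4 p r - q^2):
  h(y) = y^3 - (-6) y^2 - 4*(-9) y + (4*(-6)*(-9) - (-4)^2)
       = y^3 + (6) y^2 + (36) y + (200).
Simplifying: h(y) = y^3 + 6*y^2 + 36*y + 200.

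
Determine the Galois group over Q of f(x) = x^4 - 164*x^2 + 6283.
Gal(K/Q) = V_4 (Klein four-group, Z/2Z × Z/2Z)

f factors as (x^2 - 103)(x^2 - 61), so the splitting field is K = Q(sqrt(103), sqrt(61)). The elements 103, 61, 6283 are all non-squares in Q, so sqrt(103) and sqrt(61) generate independent quadratic extensions. Thus [K:Q] = 4 and Gal(K/Q) is generated by the two order-2 automorphisms sqrt(103) ↦ -sqrt(103) and sqrt(61) ↦ -sqrt(61), giving V_4.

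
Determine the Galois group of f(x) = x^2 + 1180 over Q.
Gal(K/Q) = Z/2Z (cyclic of order 2)

x^2 + 1180 is irreducible over Q since -1180 is not a rational square. The splitting field Q(sqrt(-1180)) has degree 2 over Q, and its unique nontrivial automorphism is sqrt(-1180) ↦ -sqrt(-1180). Hence Gal(Q(sqrt(-1180))/Q) = Z/2Z.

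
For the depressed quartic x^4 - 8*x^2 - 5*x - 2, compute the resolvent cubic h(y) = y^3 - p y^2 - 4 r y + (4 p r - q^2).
h(y) = y^3 + 8*y^2 + 8*y + 39

Identify coefficients: p = -8, q = -5, r = -2.
Plug into h(y) = y^3 - p y^2 - 4 r y + (4 p r - q^2):
  h(y) = y^3 - (-8) y^2 - 4*(-2) y + (4*(-8)*(-2) - (-5)^2)
       = y^3 + (8) y^2 + (8) y + (39).
Simplifying: h(y) = y^3 + 8*y^2 + 8*y + 39.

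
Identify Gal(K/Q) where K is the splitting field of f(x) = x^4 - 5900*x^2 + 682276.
Gal(K/Q) = Z/2Z (cyclic of order 2)

f factors as (x^2 - 118)(x^2 - 5782), so the splitting field is K = Q(sqrt(118), sqrt(5782)). The squarefree part of 118 is 118 and the squarefree part of 5782 is also 118, so sqrt(118) and sqrt(5782) are both rational multiples of sqrt(118). Hence Q(sqrt(118)) = Q(sqrt(5782)) = Q(sqrt(118)), and the splitting field collapses to a single degree-2 extension with Galois group Z/2Z.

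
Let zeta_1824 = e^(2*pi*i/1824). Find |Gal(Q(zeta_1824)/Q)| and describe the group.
|Gal(Q(zeta_1824)/Q)| = phi(1824) = 576; group ≅ (Z/1824Z)^* ≅ Z/2Z × Z/2Z × Z/8Z × Z/18Z

The n-th cyclotomic polynomial Φ_1824(x) is the minimal polynomial of zeta_1824 over Q and has degree phi(1824) = 576. So Q(zeta_1824) is a degree-576 Galois extension with Galois group (Z/1824Z)^*. By CRT, (Z/1824Z)^* ≅ (Z/32Z)^* × (Z/3Z)^* × (Z/19Z)^*. Each prime-power unit group is (Z/32Z)^* ≅ Z/2Z × Z/8Z; (Z/3Z)^* ≅ Z/2Z; (Z/19Z)^* ≅ Z/18Z. Hence Gal(Q(zeta_1824)/Q) ≅ Z/2Z × Z/2Z × Z/8Z × Z/18Z.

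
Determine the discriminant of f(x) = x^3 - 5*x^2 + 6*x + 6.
Δ = -1176

For x^3 + a x^2 + b x + c the discriminant is Δ = 18 a b c - 4 a^3 c + a^2 b^2 - 4 b^3 - 27 c^2.
Plug a = -5, b = 6, c = 6:
  18*(-5)*(6)*(6) - 4*(-5)^3*(6) + (-5)^2*(6)^2 - 4*(6)^3 - 27*(6)^2
  = -3240 + (3000) + 900 + (-864) + (-972)
  = -1176.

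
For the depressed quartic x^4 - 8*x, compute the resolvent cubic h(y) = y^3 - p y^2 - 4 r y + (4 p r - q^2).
h(y) = y^3 - 64

Identify coefficients: p = 0, q = -8, r = 0.
Plug into h(y) = y^3 - p y^2 - 4 r y + (4 p r - q^2):
  h(y) = y^3 - (0) y^2 - 4*(0) y + (4*(0)*(0) - (-8)^2)
       = y^3 + (0) y^2 + (0) y + (-64).
Simplifying: h(y) = y^3 - 64.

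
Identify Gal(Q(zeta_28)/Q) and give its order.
|Gal(Q(zeta_28)/Q)| = phi(28) = 12; group ≅ (Z/28Z)^* ≅ Z/2Z × Z/6Z

The n-th cyclotomic polynomial Φ_28(x) is the minimal polynomial of zeta_28 over Q and has degree phi(28) = 12. So Q(zeta_28) is a degree-12 Galois extension with Galois group (Z/28Z)^*. By CRT, (Z/28Z)^* ≅ (Z/4Z)^* × (Z/7Z)^*. Each prime-power unit group is (Z/4Z)^* ≅ Z/2Z; (Z/7Z)^* ≅ Z/6Z. Hence Gal(Q(zeta_28)/Q) ≅ Z/2Z × Z/6Z.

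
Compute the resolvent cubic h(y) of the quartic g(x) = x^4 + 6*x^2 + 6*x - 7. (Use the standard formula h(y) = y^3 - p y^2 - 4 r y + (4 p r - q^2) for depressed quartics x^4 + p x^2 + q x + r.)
h(y) = y^3 - 6*y^2 + 28*y - 204

Identify coefficients: p = 6, q = 6, r = -7.
Plug into h(y) = y^3 - p y^2 - 4 r y + (4 p r - q^2):
  h(y) = y^3 - (6) y^2 - 4*(-7) y + (4*(6)*(-7) - (6)^2)
       = y^3 + (-6) y^2 + (28) y + (-204).
Simplifying: h(y) = y^3 - 6*y^2 + 28*y - 204.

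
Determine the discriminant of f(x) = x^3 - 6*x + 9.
Δ = -1323

For a depressed cubic x^3 + p x + q the discriminant is Δ = -4 p^3 - 27 q^2 = -4*(-6)^3 - 27*(9)^2 = 864 - 2187 = -1323.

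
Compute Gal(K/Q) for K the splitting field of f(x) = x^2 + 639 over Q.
Gal(K/Q) = Z/2Z (cyclic of order 2)

x^2 + 639 is irreducible over Q since -639 is not a rational square. The splitting field Q(sqrt(-639)) has degree 2 over Q, and its unique nontrivial automorphism is sqrt(-639) ↦ -sqrt(-639). Hence Gal(Q(sqrt(-639))/Q) = Z/2Z.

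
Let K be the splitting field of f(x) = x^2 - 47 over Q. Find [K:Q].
[K:Q] = 2

The polynomial x^2 - 47 is irreducible over Q since 47 is not a perfect square. Its splitting field is Q(sqrt(47)), which has degree 2 over Q.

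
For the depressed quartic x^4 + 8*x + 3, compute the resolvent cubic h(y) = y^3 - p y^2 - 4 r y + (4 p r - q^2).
h(y) = y^3 - 12*y - 64

Identify coefficients: p = 0, q = 8, r = 3.
Plug into h(y) = y^3 - p y^2 - 4 r y + (4 p r - q^2):
  h(y) = y^3 - (0) y^2 - 4*(3) y + (4*(0)*(3) - (8)^2)
       = y^3 + (0) y^2 + (-12) y + (-64).
Simplifying: h(y) = y^3 - 12*y - 64.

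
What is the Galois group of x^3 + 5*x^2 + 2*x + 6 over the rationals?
Gal(K/Q) = S_3 (symmetric group of order 6)

Compute the discriminant of x^3 + (5)*x^2 + (2)*x + (6): Δ = -2824. Since Δ is not a rational square, the Galois group is not contained in A_3; it must be the full S_3 (irreducibility of the cubic rules out anything smaller).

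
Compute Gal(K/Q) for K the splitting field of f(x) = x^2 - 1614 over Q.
Gal(K/Q) = Z/2Z (cyclic of order 2)

x^2 - 1614 is irreducible over Q since 1614 is not a rational square. The splitting field Q(sqrt(1614)) has degree 2 over Q, and its unique nontrivial automorphism is sqrt(1614) ↦ -sqrt(1614). Hence Gal(Q(sqrt(1614))/Q) = Z/2Z.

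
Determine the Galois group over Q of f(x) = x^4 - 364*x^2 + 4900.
Gal(K/Q) = Z/2Z (cyclic of order 2)

f factors as (x^2 - 14)(x^2 - 350), so the splitting field is K = Q(sqrt(14), sqrt(350)). The squarefree part of 14 is 14 and the squarefree part of 350 is also 14, so sqrt(14) and sqrt(350) are both rational multiples of sqrt(14). Hence Q(sqrt(14)) = Q(sqrt(350)) = Q(sqrt(14)), and the splitting field collapses to a single degree-2 extension with Galois group Z/2Z.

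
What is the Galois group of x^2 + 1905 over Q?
Gal(K/Q) = Z/2Z (cyclic of order 2)

x^2 + 1905 is irreducible over Q since -1905 is not a rational square. The splitting field Q(sqrt(-1905)) has degree 2 over Q, and its unique nontrivial automorphism is sqrt(-1905) ↦ -sqrt(-1905). Hence Gal(Q(sqrt(-1905))/Q) = Z/2Z.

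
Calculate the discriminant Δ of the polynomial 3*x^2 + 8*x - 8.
Δ = 160

For a quadratic a x^2 + b x + c the discriminant is Δ = b^2 - 4ac = (8)^2 - 4*(3)*(-8) = 64 - (-96) = 160.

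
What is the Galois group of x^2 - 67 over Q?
Gal(K/Q) = Z/2Z (cyclic of order 2)

x^2 - 67 is irreducible over Q since 67 is not a rational square. The splitting field Q(sqrt(67)) has degree 2 over Q, and its unique nontrivial automorphism is sqrt(67) ↦ -sqrt(67). Hence Gal(Q(sqrt(67))/Q) = Z/2Z.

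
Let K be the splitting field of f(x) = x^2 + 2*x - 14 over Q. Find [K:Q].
[K:Q] = 2

The discriminant of x^2 + (2)*x + (-14) is b^2 - 4c = 4 - (-56) = 60. Since 60 is not a perfect square in Q, the polynomial is irreducible over Q. Its two roots generate a degree-2 extension, so [K:Q] = 2.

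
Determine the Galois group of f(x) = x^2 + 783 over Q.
Gal(K/Q) = Z/2Z (cyclic of order 2)

x^2 + 783 is irreducible over Q since -783 is not a rational square. The splitting field Q(sqrt(-783)) has degree 2 over Q, and its unique nontrivial automorphism is sqrt(-783) ↦ -sqrt(-783). Hence Gal(Q(sqrt(-783))/Q) = Z/2Z.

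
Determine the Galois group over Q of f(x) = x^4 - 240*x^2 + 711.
Gal(K/Q) = V_4 (Klein four-group, Z/2Z × Z/2Z)

f factors as (x^2 - 237)(x^2 - 3), so the splitting field is K = Q(sqrt(237), sqrt(3)). The elements 237, 3, 711 are all non-squares in Q, so sqrt(237) and sqrt(3) generate independent quadratic extensions. Thus [K:Q] = 4 and Gal(K/Q) is generated by the two order-2 automorphisms sqrt(237) ↦ -sqrt(237) and sqrt(3) ↦ -sqrt(3), giving V_4.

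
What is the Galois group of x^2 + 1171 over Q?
Gal(K/Q) = Z/2Z (cyclic of order 2)

x^2 + 1171 is irreducible over Q since -1171 is not a rational square. The splitting field Q(sqrt(-1171)) has degree 2 over Q, and its unique nontrivial automorphism is sqrt(-1171) ↦ -sqrt(-1171). Hence Gal(Q(sqrt(-1171))/Q) = Z/2Z.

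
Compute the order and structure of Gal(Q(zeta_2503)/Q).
|Gal(Q(zeta_2503)/Q)| = phi(2503) = 2502; group ≅ (Z/2503Z)^* ≅ Z/2502Z

The n-th cyclotomic polynomial Φ_2503(x) is the minimal polynomial of zeta_2503 over Q and has degree phi(2503) = 2502. So Q(zeta_2503) is a degree-2502 Galois extension with Galois group (Z/2503Z)^*. (Z/2503Z)^* is cyclic since 2503 is an odd prime power (or 4). Hence Gal(Q(zeta_2503)/Q) ≅ Z/2502Z.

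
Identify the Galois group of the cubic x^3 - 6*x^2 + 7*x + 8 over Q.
Gal(K/Q) = S_3 (symmetric group of order 6)

Compute the discriminant of x^3 + (-6)*x^2 + (7)*x + (8): Δ = -472. Since Δ is not a rational square, the Galois group is not contained in A_3; it must be the full S_3 (irreducibility of the cubic rules out anything smaller).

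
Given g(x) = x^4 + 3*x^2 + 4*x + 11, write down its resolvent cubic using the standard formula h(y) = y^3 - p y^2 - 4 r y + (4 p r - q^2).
h(y) = y^3 - 3*y^2 - 44*y + 116

Identify coefficients: p = 3, q = 4, r = 11.
Plug into h(y) = y^3 - p y^2 - 4 r y + (4 p r - q^2):
  h(y) = y^3 - (3) y^2 - 4*(11) y + (4*(3)*(11) - (4)^2)
       = y^3 + (-3) y^2 + (-44) y + (116).
Simplifying: h(y) = y^3 - 3*y^2 - 44*y + 116.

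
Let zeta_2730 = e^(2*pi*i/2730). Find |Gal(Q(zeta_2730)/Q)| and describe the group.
|Gal(Q(zeta_2730)/Q)| = phi(2730) = 576; group ≅ (Z/2730Z)^* ≅ Z/2Z × Z/4Z × Z/6Z × Z/12Z

The n-th cyclotomic polynomial Φ_2730(x) is the minimal polynomial of zeta_2730 over Q and has degree phi(2730) = 576. So Q(zeta_2730) is a degree-576 Galois extension with Galois group (Z/2730Z)^*. By CRT, (Z/2730Z)^* ≅ (Z/2Z)^* × (Z/3Z)^* × (Z/5Z)^* × (Z/7Z)^* × (Z/13Z)^*. Each prime-power unit group is (Z/2Z)^* ≅ trivial group (order 1); (Z/3Z)^* ≅ Z/2Z; (Z/5Z)^* ≅ Z/4Z; (Z/7Z)^* ≅ Z/6Z; (Z/13Z)^* ≅ Z/12Z. Hence Gal(Q(zeta_2730)/Q) ≅ Z/2Z × Z/4Z × Z/6Z × Z/12Z.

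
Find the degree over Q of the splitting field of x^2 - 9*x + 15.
[K:Q] = 2

The discriminant of x^2 + (-9)*x + (15) is b^2 - 4c = 81 - (60) = 21. Since 21 is not a perfect square in Q, the polynomial is irreducible over Q. Its two roots generate a degree-2 extension, so [K:Q] = 2.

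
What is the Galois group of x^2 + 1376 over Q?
Gal(K/Q) = Z/2Z (cyclic of order 2)

x^2 + 1376 is irreducible over Q since -1376 is not a rational square. The splitting field Q(sqrt(-1376)) has degree 2 over Q, and its unique nontrivial automorphism is sqrt(-1376) ↦ -sqrt(-1376). Hence Gal(Q(sqrt(-1376))/Q) = Z/2Z.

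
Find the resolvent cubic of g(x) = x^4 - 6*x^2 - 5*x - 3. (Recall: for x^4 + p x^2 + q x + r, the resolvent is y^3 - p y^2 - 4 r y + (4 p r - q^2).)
h(y) = y^3 + 6*y^2 + 12*y + 47

Identify coefficients: p = -6, q = -5, r = -3.
Plug into h(y) = y^3 - p y^2 - 4 r y + (4 p r - q^2):
  h(y) = y^3 - (-6) y^2 - 4*(-3) y + (4*(-6)*(-3) - (-5)^2)
       = y^3 + (6) y^2 + (12) y + (47).
Simplifying: h(y) = y^3 + 6*y^2 + 12*y + 47.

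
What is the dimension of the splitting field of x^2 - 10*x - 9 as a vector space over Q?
[K:Q] = 2

The discriminant of x^2 + (-10)*x + (-9) is b^2 - 4c = 100 - (-36) = 136. Since 136 is not a perfect square in Q, the polynomial is irreducible over Q. Its two roots generate a degree-2 extension, so [K:Q] = 2.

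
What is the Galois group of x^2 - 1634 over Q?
Gal(K/Q) = Z/2Z (cyclic of order 2)

x^2 - 1634 is irreducible over Q since 1634 is not a rational square. The splitting field Q(sqrt(1634)) has degree 2 over Q, and its unique nontrivial automorphism is sqrt(1634) ↦ -sqrt(1634). Hence Gal(Q(sqrt(1634))/Q) = Z/2Z.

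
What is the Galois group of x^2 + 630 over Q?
Gal(K/Q) = Z/2Z (cyclic of order 2)

x^2 + 630 is irreducible over Q since -630 is not a rational square. The splitting field Q(sqrt(-630)) has degree 2 over Q, and its unique nontrivial automorphism is sqrt(-630) ↦ -sqrt(-630). Hence Gal(Q(sqrt(-630))/Q) = Z/2Z.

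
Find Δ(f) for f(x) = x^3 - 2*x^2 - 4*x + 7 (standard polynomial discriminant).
Δ = 229

For x^3 + a x^2 + b x + c the discriminant is Δ = 18 a b c - 4 a^3 c + a^2 b^2 - 4 b^3 - 27 c^2.
Plug a = -2, b = -4, c = 7:
  18*(-2)*(-4)*(7) - 4*(-2)^3*(7) + (-2)^2*(-4)^2 - 4*(-4)^3 - 27*(7)^2
  = 1008 + (224) + 64 + (256) + (-1323)
  = 229.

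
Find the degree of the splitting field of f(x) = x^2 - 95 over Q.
[K:Q] = 2

The polynomial x^2 - 95 is irreducible over Q since 95 is not a perfect square. Its splitting field is Q(sqrt(95)), which has degree 2 over Q.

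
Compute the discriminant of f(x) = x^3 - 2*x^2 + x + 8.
Δ = -1760

For x^3 + a x^2 + b x + c the discriminant is Δ = 18 a b c - 4 a^3 c + a^2 b^2 - 4 b^3 - 27 c^2.
Plug a = -2, b = 1, c = 8:
  18*(-2)*(1)*(8) - 4*(-2)^3*(8) + (-2)^2*(1)^2 - 4*(1)^3 - 27*(8)^2
  = -288 + (256) + 4 + (-4) + (-1728)
  = -1760.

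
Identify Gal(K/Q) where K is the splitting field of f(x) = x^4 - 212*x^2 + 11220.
Gal(K/Q) = V_4 (Klein four-group, Z/2Z × Z/2Z)

f factors as (x^2 - 110)(x^2 - 102), so the splitting field is K = Q(sqrt(110), sqrt(102)). The elements 110, 102, 11220 are all non-squares in Q, so sqrt(110) and sqrt(102) generate independent quadratic extensions. Thus [K:Q] = 4 and Gal(K/Q) is generated by the two order-2 automorphisms sqrt(110) ↦ -sqrt(110) and sqrt(102) ↦ -sqrt(102), giving V_4.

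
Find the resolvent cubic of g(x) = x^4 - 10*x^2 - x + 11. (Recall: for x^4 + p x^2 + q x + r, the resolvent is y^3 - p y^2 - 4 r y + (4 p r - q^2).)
h(y) = y^3 + 10*y^2 - 44*y - 441

Identify coefficients: p = -10, q = -1, r = 11.
Plug into h(y) = y^3 - p y^2 - 4 r y + (4 p r - q^2):
  h(y) = y^3 - (-10) y^2 - 4*(11) y + (4*(-10)*(11) - (-1)^2)
       = y^3 + (10) y^2 + (-44) y + (-441).
Simplifying: h(y) = y^3 + 10*y^2 - 44*y - 441.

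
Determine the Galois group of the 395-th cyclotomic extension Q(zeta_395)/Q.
|Gal(Q(zeta_395)/Q)| = phi(395) = 312; group ≅ (Z/395Z)^* ≅ Z/4Z × Z/78Z

The n-th cyclotomic polynomial Φ_395(x) is the minimal polynomial of zeta_395 over Q and has degree phi(395) = 312. So Q(zeta_395) is a degree-312 Galois extension with Galois group (Z/395Z)^*. By CRT, (Z/395Z)^* ≅ (Z/5Z)^* × (Z/79Z)^*. Each prime-power unit group is (Z/5Z)^* ≅ Z/4Z; (Z/79Z)^* ≅ Z/78Z. Hence Gal(Q(zeta_395)/Q) ≅ Z/4Z × Z/78Z.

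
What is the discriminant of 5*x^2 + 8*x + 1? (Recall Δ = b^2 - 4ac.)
Δ = 44

For a quadratic a x^2 + b x + c the discriminant is Δ = b^2 - 4ac = (8)^2 - 4*(5)*(1) = 64 - (20) = 44.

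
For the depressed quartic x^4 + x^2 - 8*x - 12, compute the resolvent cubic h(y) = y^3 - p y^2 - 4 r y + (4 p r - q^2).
h(y) = y^3 - y^2 + 48*y - 112

Identify coefficients: p = 1, q = -8, r = -12.
Plug into h(y) = y^3 - p y^2 - 4 r y + (4 p r - q^2):
  h(y) = y^3 - (1) y^2 - 4*(-12) y + (4*(1)*(-12) - (-8)^2)
       = y^3 + (-1) y^2 + (48) y + (-112).
Simplifying: h(y) = y^3 - y^2 + 48*y - 112.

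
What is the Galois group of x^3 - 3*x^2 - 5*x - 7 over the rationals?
Gal(K/Q) = S_3 (symmetric group of order 6)

Compute the discriminant of x^3 + (-3)*x^2 + (-5)*x + (-7): Δ = -3244. Since Δ is not a rational square, the Galois group is not contained in A_3; it must be the full S_3 (irreducibility of the cubic rules out anything smaller).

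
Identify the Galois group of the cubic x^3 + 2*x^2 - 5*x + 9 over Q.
Gal(K/Q) = S_3 (symmetric group of order 6)

Compute the discriminant of x^3 + (2)*x^2 + (-5)*x + (9): Δ = -3495. Since Δ is not a rational square, the Galois group is not contained in A_3; it must be the full S_3 (irreducibility of the cubic rules out anything smaller).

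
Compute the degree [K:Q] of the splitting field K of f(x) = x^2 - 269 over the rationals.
[K:Q] = 2

The polynomial x^2 - 269 is irreducible over Q since 269 is not a perfect square. Its splitting field is Q(sqrt(269)), which has degree 2 over Q.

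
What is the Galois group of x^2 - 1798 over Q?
Gal(K/Q) = Z/2Z (cyclic of order 2)

x^2 - 1798 is irreducible over Q since 1798 is not a rational square. The splitting field Q(sqrt(1798)) has degree 2 over Q, and its unique nontrivial automorphism is sqrt(1798) ↦ -sqrt(1798). Hence Gal(Q(sqrt(1798))/Q) = Z/2Z.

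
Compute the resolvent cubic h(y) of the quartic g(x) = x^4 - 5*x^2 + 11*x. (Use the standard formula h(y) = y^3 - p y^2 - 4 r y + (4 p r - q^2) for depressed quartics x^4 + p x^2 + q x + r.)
h(y) = y^3 + 5*y^2 - 121

Identify coefficients: p = -5, q = 11, r = 0.
Plug into h(y) = y^3 - p y^2 - 4 r y + (4 p r - q^2):
  h(y) = y^3 - (-5) y^2 - 4*(0) y + (4*(-5)*(0) - (11)^2)
       = y^3 + (5) y^2 + (0) y + (-121).
Simplifying: h(y) = y^3 + 5*y^2 - 121.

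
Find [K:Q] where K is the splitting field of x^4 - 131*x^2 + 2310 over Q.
[K:Q] = 4

f factors as (x^2 - 110)(x^2 - 21); the splitting field is K = Q(sqrt(110), sqrt(21)). Since 110, 21, and 2310 are all non-squares in Q, the three subfields Q(sqrt(110)), Q(sqrt(21)), Q(sqrt(2310)) are distinct degree-2 extensions, so [K:Q] = 4 (Klein four Galois group).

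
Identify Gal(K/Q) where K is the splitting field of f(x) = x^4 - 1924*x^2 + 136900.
Gal(K/Q) = Z/2Z (cyclic of order 2)

f factors as (x^2 - 74)(x^2 - 1850), so the splitting field is K = Q(sqrt(74), sqrt(1850)). The squarefree part of 74 is 74 and the squarefree part of 1850 is also 74, so sqrt(74) and sqrt(1850) are both rational multiples of sqrt(74). Hence Q(sqrt(74)) = Q(sqrt(1850)) = Q(sqrt(74)), and the splitting field collapses to a single degree-2 extension with Galois group Z/2Z.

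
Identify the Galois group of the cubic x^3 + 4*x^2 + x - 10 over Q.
Gal(K/Q) = S_3 (symmetric group of order 6)

Compute the discriminant of x^3 + (4)*x^2 + (1)*x + (-10): Δ = -848. Since Δ is not a rational square, the Galois group is not contained in A_3; it must be the full S_3 (irreducibility of the cubic rules out anything smaller).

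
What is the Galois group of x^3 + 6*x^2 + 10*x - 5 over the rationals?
Gal(K/Q) = S_3 (symmetric group of order 6)

Compute the discriminant of x^3 + (6)*x^2 + (10)*x + (-5): Δ = -2155. Since Δ is not a rational square, the Galois group is not contained in A_3; it must be the full S_3 (irreducibility of the cubic rules out anything smaller).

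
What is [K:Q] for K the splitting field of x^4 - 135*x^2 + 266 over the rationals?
[K:Q] = 4

f factors as (x^2 - 133)(x^2 - 2); the splitting field is K = Q(sqrt(133), sqrt(2)). Since 133, 2, and 266 are all non-squares in Q, the three subfields Q(sqrt(133)), Q(sqrt(2)), Q(sqrt(266)) are distinct degree-2 extensions, so [K:Q] = 4 (Klein four Galois group).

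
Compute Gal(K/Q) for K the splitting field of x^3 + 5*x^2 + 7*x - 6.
Gal(K/Q) = S_3 (symmetric group of order 6)

Compute the discriminant of x^3 + (5)*x^2 + (7)*x + (-6): Δ = -1899. Since Δ is not a rational square, the Galois group is not contained in A_3; it must be the full S_3 (irreducibility of the cubic rules out anything smaller).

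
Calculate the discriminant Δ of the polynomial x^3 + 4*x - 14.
Δ = -5548

For a depressed cubic x^3 + p x + q the discriminant is Δ = -4 p^3 - 27 q^2 = -4*(4)^3 - 27*(-14)^2 = -256 - 5292 = -5548.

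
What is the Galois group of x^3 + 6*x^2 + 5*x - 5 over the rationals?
Gal(K/Q) = S_3 (symmetric group of order 6)

Compute the discriminant of x^3 + (6)*x^2 + (5)*x + (-5): Δ = 1345. Since Δ is not a rational square, the Galois group is not contained in A_3; it must be the full S_3 (irreducibility of the cubic rules out anything smaller).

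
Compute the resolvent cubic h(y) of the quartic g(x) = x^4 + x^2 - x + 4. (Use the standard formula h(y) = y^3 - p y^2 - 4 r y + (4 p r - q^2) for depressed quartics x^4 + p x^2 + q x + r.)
h(y) = y^3 - y^2 - 16*y + 15

Identify coefficients: p = 1, q = -1, r = 4.
Plug into h(y) = y^3 - p y^2 - 4 r y + (4 p r - q^2):
  h(y) = y^3 - (1) y^2 - 4*(4) y + (4*(1)*(4) - (-1)^2)
       = y^3 + (-1) y^2 + (-16) y + (15).
Simplifying: h(y) = y^3 - y^2 - 16*y + 15.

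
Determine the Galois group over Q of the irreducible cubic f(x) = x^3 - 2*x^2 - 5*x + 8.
Gal(K/Q) = S_3 (symmetric group of order 6)

Compute the discriminant of x^3 + (-2)*x^2 + (-5)*x + (8): Δ = 568. Since Δ is not a rational square, the Galois group is not contained in A_3; it must be the full S_3 (irreducibility of the cubic rules out anything smaller).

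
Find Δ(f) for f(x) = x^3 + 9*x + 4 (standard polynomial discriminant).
Δ = -3348

For a depressed cubic x^3 + p x + q the discriminant is Δ = -4 p^3 - 27 q^2 = -4*(9)^3 - 27*(4)^2 = -2916 - 432 = -3348.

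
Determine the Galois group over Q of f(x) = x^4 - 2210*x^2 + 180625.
Gal(K/Q) = Z/2Z (cyclic of order 2)

f factors as (x^2 - 85)(x^2 - 2125), so the splitting field is K = Q(sqrt(85), sqrt(2125)). The squarefree part of 85 is 85 and the squarefree part of 2125 is also 85, so sqrt(85) and sqrt(2125) are both rational multiples of sqrt(85). Hence Q(sqrt(85)) = Q(sqrt(2125)) = Q(sqrt(85)), and the splitting field collapses to a single degree-2 extension with Galois group Z/2Z.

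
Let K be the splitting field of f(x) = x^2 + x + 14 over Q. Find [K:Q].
[K:Q] = 2

The discriminant of x^2 + (1)*x + (14) is b^2 - 4c = 1 - (56) = -55. Since -55 is not a perfect square in Q, the polynomial is irreducible over Q. Its two roots generate a degree-2 extension, so [K:Q] = 2.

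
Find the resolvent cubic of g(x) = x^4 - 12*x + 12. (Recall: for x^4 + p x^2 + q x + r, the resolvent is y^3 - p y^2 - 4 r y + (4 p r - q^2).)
h(y) = y^3 - 48*y - 144

Identify coefficients: p = 0, q = -12, r = 12.
Plug into h(y) = y^3 - p y^2 - 4 r y + (4 p r - q^2):
  h(y) = y^3 - (0) y^2 - 4*(12) y + (4*(0)*(12) - (-12)^2)
       = y^3 + (0) y^2 + (-48) y + (-144).
Simplifying: h(y) = y^3 - 48*y - 144.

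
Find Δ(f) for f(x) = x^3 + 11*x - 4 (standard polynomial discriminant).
Δ = -5756

For a depressed cubic x^3 + p x + q the discriminant is Δ = -4 p^3 - 27 q^2 = -4*(11)^3 - 27*(-4)^2 = -5324 - 432 = -5756.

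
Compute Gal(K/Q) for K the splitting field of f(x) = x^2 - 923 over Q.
Gal(K/Q) = Z/2Z (cyclic of order 2)

x^2 - 923 is irreducible over Q since 923 is not a rational square. The splitting field Q(sqrt(923)) has degree 2 over Q, and its unique nontrivial automorphism is sqrt(923) ↦ -sqrt(923). Hence Gal(Q(sqrt(923))/Q) = Z/2Z.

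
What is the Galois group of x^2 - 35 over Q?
Gal(K/Q) = Z/2Z (cyclic of order 2)

x^2 - 35 is irreducible over Q since 35 is not a rational square. The splitting field Q(sqrt(35)) has degree 2 over Q, and its unique nontrivial automorphism is sqrt(35) ↦ -sqrt(35). Hence Gal(Q(sqrt(35))/Q) = Z/2Z.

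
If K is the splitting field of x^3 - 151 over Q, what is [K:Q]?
[K:Q] = 6

x^3 - 151 has one real root r = 151^(1/3) and two complex roots r*zeta_3, r*zeta_3^2 where zeta_3 = e^(2*pi*i/3). The splitting field is Q(r, zeta_3). [Q(r):Q] = 3 and [Q(zeta_3):Q] = 2 with gcd = 1, so [Q(r, zeta_3):Q] = 3 * 2 = 6.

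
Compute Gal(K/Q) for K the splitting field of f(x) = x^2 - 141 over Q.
Gal(K/Q) = Z/2Z (cyclic of order 2)

x^2 - 141 is irreducible over Q since 141 is not a rational square. The splitting field Q(sqrt(141)) has degree 2 over Q, and its unique nontrivial automorphism is sqrt(141) ↦ -sqrt(141). Hence Gal(Q(sqrt(141))/Q) = Z/2Z.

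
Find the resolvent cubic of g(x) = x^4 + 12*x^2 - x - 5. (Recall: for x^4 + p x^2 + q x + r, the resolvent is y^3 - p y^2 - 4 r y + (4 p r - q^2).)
h(y) = y^3 - 12*y^2 + 20*y - 241

Identify coefficients: p = 12, q = -1, r = -5.
Plug into h(y) = y^3 - p y^2 - 4 r y + (4 p r - q^2):
  h(y) = y^3 - (12) y^2 - 4*(-5) y + (4*(12)*(-5) - (-1)^2)
       = y^3 + (-12) y^2 + (20) y + (-241).
Simplifying: h(y) = y^3 - 12*y^2 + 20*y - 241.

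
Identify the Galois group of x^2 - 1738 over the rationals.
Gal(K/Q) = Z/2Z (cyclic of order 2)

x^2 - 1738 is irreducible over Q since 1738 is not a rational square. The splitting field Q(sqrt(1738)) has degree 2 over Q, and its unique nontrivial automorphism is sqrt(1738) ↦ -sqrt(1738). Hence Gal(Q(sqrt(1738))/Q) = Z/2Z.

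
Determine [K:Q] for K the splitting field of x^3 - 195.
[K:Q] = 6

x^3 - 195 has one real root r = 195^(1/3) and two complex roots r*zeta_3, r*zeta_3^2 where zeta_3 = e^(2*pi*i/3). The splitting field is Q(r, zeta_3). [Q(r):Q] = 3 and [Q(zeta_3):Q] = 2 with gcd = 1, so [Q(r, zeta_3):Q] = 3 * 2 = 6.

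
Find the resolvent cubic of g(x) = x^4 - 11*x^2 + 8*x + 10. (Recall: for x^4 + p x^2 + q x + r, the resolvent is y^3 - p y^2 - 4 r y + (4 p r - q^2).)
h(y) = y^3 + 11*y^2 - 40*y - 504

Identify coefficients: p = -11, q = 8, r = 10.
Plug into h(y) = y^3 - p y^2 - 4 r y + (4 p r - q^2):
  h(y) = y^3 - (-11) y^2 - 4*(10) y + (4*(-11)*(10) - (8)^2)
       = y^3 + (11) y^2 + (-40) y + (-504).
Simplifying: h(y) = y^3 + 11*y^2 - 40*y - 504.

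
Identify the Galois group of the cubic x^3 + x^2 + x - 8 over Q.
Gal(K/Q) = S_3 (symmetric group of order 6)

Compute the discriminant of x^3 + (1)*x^2 + (1)*x + (-8): Δ = -1843. Since Δ is not a rational square, the Galois group is not contained in A_3; it must be the full S_3 (irreducibility of the cubic rules out anything smaller).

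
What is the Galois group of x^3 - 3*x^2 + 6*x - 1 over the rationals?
Gal(K/Q) = S_3 (symmetric group of order 6)

Compute the discriminant of x^3 + (-3)*x^2 + (6)*x + (-1): Δ = -351. Since Δ is not a rational square, the Galois group is not contained in A_3; it must be the full S_3 (irreducibility of the cubic rules out anything smaller).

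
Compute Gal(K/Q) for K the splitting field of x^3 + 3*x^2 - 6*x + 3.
Gal(K/Q) = S_3 (symmetric group of order 6)

Compute the discriminant of x^3 + (3)*x^2 + (-6)*x + (3): Δ = -351. Since Δ is not a rational square, the Galois group is not contained in A_3; it must be the full S_3 (irreducibility of the cubic rules out anything smaller).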